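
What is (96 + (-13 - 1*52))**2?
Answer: 961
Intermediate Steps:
(96 + (-13 - 1*52))**2 = (96 + (-13 - 52))**2 = (96 - 65)**2 = 31**2 = 961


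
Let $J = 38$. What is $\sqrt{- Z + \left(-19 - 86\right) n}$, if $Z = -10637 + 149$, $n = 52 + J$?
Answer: $\sqrt{1038} \approx 32.218$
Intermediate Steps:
$n = 90$ ($n = 52 + 38 = 90$)
$Z = -10488$
$\sqrt{- Z + \left(-19 - 86\right) n} = \sqrt{\left(-1\right) \left(-10488\right) + \left(-19 - 86\right) 90} = \sqrt{10488 - 9450} = \sqrt{1038}$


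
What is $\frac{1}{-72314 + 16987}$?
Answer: $- \frac{1}{55327} \approx -1.8074 \cdot 10^{-5}$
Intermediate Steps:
$\frac{1}{-72314 + 16987} = \frac{1}{-55327} = - \frac{1}{55327}$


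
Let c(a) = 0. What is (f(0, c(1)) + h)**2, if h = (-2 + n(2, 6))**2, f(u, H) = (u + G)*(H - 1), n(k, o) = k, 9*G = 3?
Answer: 1/9 ≈ 0.11111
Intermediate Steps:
G = 1/3 (G = (1/9)*3 = 1/3 ≈ 0.33333)
f(u, H) = (-1 + H)*(1/3 + u) (f(u, H) = (u + 1/3)*(H - 1) = (1/3 + u)*(-1 + H) = (-1 + H)*(1/3 + u))
h = 0 (h = (-2 + 2)**2 = 0**2 = 0)
(f(0, c(1)) + h)**2 = ((-1/3 - 1*0 + (1/3)*0 + 0*0) + 0)**2 = ((-1/3 + 0 + 0 + 0) + 0)**2 = (-1/3 + 0)**2 = (-1/3)**2 = 1/9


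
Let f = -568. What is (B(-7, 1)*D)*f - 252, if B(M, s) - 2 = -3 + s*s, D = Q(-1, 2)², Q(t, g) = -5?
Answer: -252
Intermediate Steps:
D = 25 (D = (-5)² = 25)
B(M, s) = -1 + s² (B(M, s) = 2 + (-3 + s*s) = 2 + (-3 + s²) = -1 + s²)
(B(-7, 1)*D)*f - 252 = ((-1 + 1²)*25)*(-568) - 252 = ((-1 + 1)*25)*(-568) - 252 = (0*25)*(-568) - 252 = 0*(-568) - 252 = 0 - 252 = -252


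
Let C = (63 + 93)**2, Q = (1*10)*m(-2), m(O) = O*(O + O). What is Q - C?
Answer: -24256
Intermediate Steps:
m(O) = 2*O**2 (m(O) = O*(2*O) = 2*O**2)
Q = 80 (Q = (1*10)*(2*(-2)**2) = 10*(2*4) = 10*8 = 80)
C = 24336 (C = 156**2 = 24336)
Q - C = 80 - 1*24336 = 80 - 24336 = -24256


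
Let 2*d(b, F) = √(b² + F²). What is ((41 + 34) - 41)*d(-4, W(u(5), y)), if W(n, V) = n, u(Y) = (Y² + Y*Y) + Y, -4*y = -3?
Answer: 17*√3041 ≈ 937.47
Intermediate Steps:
y = ¾ (y = -¼*(-3) = ¾ ≈ 0.75000)
u(Y) = Y + 2*Y² (u(Y) = (Y² + Y²) + Y = 2*Y² + Y = Y + 2*Y²)
d(b, F) = √(F² + b²)/2 (d(b, F) = √(b² + F²)/2 = √(F² + b²)/2)
((41 + 34) - 41)*d(-4, W(u(5), y)) = ((41 + 34) - 41)*(√((5*(1 + 2*5))² + (-4)²)/2) = (75 - 41)*(√((5*(1 + 10))² + 16)/2) = 34*(√((5*11)² + 16)/2) = 34*(√(55² + 16)/2) = 34*(√(3025 + 16)/2) = 34*(√3041/2) = 17*√3041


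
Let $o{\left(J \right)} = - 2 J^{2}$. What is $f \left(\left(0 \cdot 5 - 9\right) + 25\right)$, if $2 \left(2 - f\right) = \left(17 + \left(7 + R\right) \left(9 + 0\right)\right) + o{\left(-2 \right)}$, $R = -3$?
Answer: $-328$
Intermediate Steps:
$f = - \frac{41}{2}$ ($f = 2 - \frac{\left(17 + \left(7 - 3\right) \left(9 + 0\right)\right) - 2 \left(-2\right)^{2}}{2} = 2 - \frac{\left(17 + 4 \cdot 9\right) - 8}{2} = 2 - \frac{\left(17 + 36\right) - 8}{2} = 2 - \frac{53 - 8}{2} = 2 - \frac{45}{2} = - \frac{41}{2} \approx -20.5$)
$f \left(\left(0 \cdot 5 - 9\right) + 25\right) = - \frac{41 \left(\left(0 \cdot 5 - 9\right) + 25\right)}{2} = - \frac{41 \left(\left(0 - 9\right) + 25\right)}{2} = - \frac{41 \left(-9 + 25\right)}{2} = \left(- \frac{41}{2}\right) 16 = -328$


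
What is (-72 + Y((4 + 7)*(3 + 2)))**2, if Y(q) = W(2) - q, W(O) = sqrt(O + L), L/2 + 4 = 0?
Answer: (127 - I*sqrt(6))**2 ≈ 16123.0 - 622.17*I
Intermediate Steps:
L = -8 (L = -8 + 2*0 = -8 + 0 = -8)
W(O) = sqrt(-8 + O) (W(O) = sqrt(O - 8) = sqrt(-8 + O))
Y(q) = -q + I*sqrt(6) (Y(q) = sqrt(-8 + 2) - q = sqrt(-6) - q = I*sqrt(6) - q = -q + I*sqrt(6))
(-72 + Y((4 + 7)*(3 + 2)))**2 = (-72 + (-(4 + 7)*(3 + 2) + I*sqrt(6)))**2 = (-72 + (-11*5 + I*sqrt(6)))**2 = (-72 + (-1*55 + I*sqrt(6)))**2 = (-72 + (-55 + I*sqrt(6)))**2 = (-127 + I*sqrt(6))**2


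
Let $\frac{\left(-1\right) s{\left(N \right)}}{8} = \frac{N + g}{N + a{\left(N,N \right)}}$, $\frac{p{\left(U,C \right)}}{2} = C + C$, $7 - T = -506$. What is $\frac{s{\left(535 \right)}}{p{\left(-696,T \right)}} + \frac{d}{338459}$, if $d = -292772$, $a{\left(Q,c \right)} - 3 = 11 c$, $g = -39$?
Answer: $- \frac{965019198556}{1115222066541} \approx -0.86532$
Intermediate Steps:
$T = 513$ ($T = 7 - -506 = 7 + 506 = 513$)
$p{\left(U,C \right)} = 4 C$ ($p{\left(U,C \right)} = 2 \left(C + C\right) = 2 \cdot 2 C = 4 C$)
$a{\left(Q,c \right)} = 3 + 11 c$
$s{\left(N \right)} = - \frac{8 \left(-39 + N\right)}{3 + 12 N}$ ($s{\left(N \right)} = - 8 \frac{N - 39}{N + \left(3 + 11 N\right)} = - 8 \frac{-39 + N}{3 + 12 N} = - \frac{8 \left(-39 + N\right)}{3 + 12 N}$)
$\frac{s{\left(535 \right)}}{p{\left(-696,T \right)}} + \frac{d}{338459} = \frac{\frac{8}{3} \frac{1}{1 + 4 \cdot 535} \left(39 - 535\right)}{4 \cdot 513} - \frac{292772}{338459} = \frac{\frac{8}{3} \frac{1}{1 + 2140} \left(39 - 535\right)}{2052} - \frac{292772}{338459} = \frac{8}{3} \cdot \frac{1}{2141} \left(-496\right) \frac{1}{2052} - \frac{292772}{338459} = \left(- \frac{3968}{6423}\right) \frac{1}{2052} - \frac{292772}{338459} = - \frac{992}{3294999} - \frac{292772}{338459} = - \frac{965019198556}{1115222066541}$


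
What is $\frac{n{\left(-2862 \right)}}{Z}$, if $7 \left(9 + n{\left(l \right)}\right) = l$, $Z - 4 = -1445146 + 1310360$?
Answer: $\frac{2925}{943474} \approx 0.0031002$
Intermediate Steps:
$Z = -134782$ ($Z = 4 + \left(-1445146 + 1310360\right) = 4 - 134786 = -134782$)
$n{\left(l \right)} = -9 + \frac{l}{7}$
$\frac{n{\left(-2862 \right)}}{Z} = \frac{-9 + \frac{1}{7} \left(-2862\right)}{-134782} = \left(-9 - \frac{2862}{7}\right) \left(- \frac{1}{134782}\right) = \left(- \frac{2925}{7}\right) \left(- \frac{1}{134782}\right) = \frac{2925}{943474}$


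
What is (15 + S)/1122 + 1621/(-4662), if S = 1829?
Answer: 1129661/871794 ≈ 1.2958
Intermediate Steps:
(15 + S)/1122 + 1621/(-4662) = (15 + 1829)/1122 + 1621/(-4662) = 1844*(1/1122) + 1621*(-1/4662) = 922/561 - 1621/4662 = 1129661/871794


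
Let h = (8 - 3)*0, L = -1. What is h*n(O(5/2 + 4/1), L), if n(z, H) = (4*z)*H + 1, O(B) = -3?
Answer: 0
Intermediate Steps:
n(z, H) = 1 + 4*H*z (n(z, H) = 4*H*z + 1 = 1 + 4*H*z)
h = 0 (h = 5*0 = 0)
h*n(O(5/2 + 4/1), L) = 0*(1 + 4*(-1)*(-3)) = 0*(1 + 12) = 0*13 = 0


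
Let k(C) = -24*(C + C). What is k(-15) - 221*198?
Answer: -43038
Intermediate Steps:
k(C) = -48*C
k(-15) - 221*198 = -48*(-15) - 221*198 = 720 - 43758 = -43038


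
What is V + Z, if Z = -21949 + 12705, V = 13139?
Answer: 3895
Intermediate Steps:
Z = -9244
V + Z = 13139 - 9244 = 3895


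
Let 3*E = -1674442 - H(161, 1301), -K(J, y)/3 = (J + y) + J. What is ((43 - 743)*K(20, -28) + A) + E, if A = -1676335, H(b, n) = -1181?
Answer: -6626666/3 ≈ -2.2089e+6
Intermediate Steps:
K(J, y) = -6*J - 3*y (K(J, y) = -3*((J + y) + J) = -3*(y + 2*J) = -6*J - 3*y)
E = -1673261/3 (E = (-1674442 - 1*(-1181))/3 = (-1674442 + 1181)/3 = (⅓)*(-1673261) = -1673261/3 ≈ -5.5775e+5)
((43 - 743)*K(20, -28) + A) + E = ((43 - 743)*(-6*20 - 3*(-28)) - 1676335) - 1673261/3 = (-700*(-120 + 84) - 1676335) - 1673261/3 = (-700*(-36) - 1676335) - 1673261/3 = (25200 - 1676335) - 1673261/3 = -1651135 - 1673261/3 = -6626666/3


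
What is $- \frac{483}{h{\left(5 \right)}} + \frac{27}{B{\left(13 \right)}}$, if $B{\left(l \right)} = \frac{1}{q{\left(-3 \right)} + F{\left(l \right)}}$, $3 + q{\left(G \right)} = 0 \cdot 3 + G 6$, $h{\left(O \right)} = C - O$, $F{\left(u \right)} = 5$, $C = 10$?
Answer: $- \frac{2643}{5} \approx -528.6$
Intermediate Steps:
$h{\left(O \right)} = 10 - O$
$q{\left(G \right)} = -3 + 6 G$ ($q{\left(G \right)} = -3 + \left(0 \cdot 3 + G 6\right) = -3 + \left(0 + 6 G\right) = -3 + 6 G$)
$B{\left(l \right)} = - \frac{1}{16}$ ($B{\left(l \right)} = \frac{1}{\left(-3 + 6 \left(-3\right)\right) + 5} = \frac{1}{\left(-3 - 18\right) + 5} = \frac{1}{-21 + 5} = \frac{1}{-16} = - \frac{1}{16}$)
$- \frac{483}{h{\left(5 \right)}} + \frac{27}{B{\left(13 \right)}} = - \frac{483}{10 - 5} + \frac{27}{- \frac{1}{16}} = - \frac{483}{10 - 5} + 27 \left(-16\right) = - \frac{483}{5} - 432 = - \frac{2643}{5}$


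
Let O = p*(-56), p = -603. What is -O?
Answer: -33768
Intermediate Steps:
O = 33768 (O = -603*(-56) = 33768)
-O = -1*33768 = -33768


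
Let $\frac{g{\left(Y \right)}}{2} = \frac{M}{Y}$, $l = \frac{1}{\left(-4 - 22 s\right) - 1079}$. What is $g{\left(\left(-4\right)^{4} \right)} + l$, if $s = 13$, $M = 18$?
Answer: $\frac{12257}{87616} \approx 0.13989$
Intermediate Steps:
$l = - \frac{1}{1369}$ ($l = \frac{1}{\left(-4 - 286\right) - 1079} = \frac{1}{-290 - 1079} = \frac{1}{-1369} = - \frac{1}{1369} \approx -0.00073046$)
$g{\left(Y \right)} = \frac{36}{Y}$ ($g{\left(Y \right)} = 2 \frac{18}{Y} = \frac{36}{Y}$)
$g{\left(\left(-4\right)^{4} \right)} + l = \frac{36}{\left(-4\right)^{4}} - \frac{1}{1369} = \frac{36}{256} - \frac{1}{1369} = 36 \cdot \frac{1}{256} - \frac{1}{1369} = \frac{9}{64} - \frac{1}{1369} = \frac{12257}{87616}$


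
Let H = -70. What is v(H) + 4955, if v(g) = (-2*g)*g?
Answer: -4845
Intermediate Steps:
v(g) = -2*g²
v(H) + 4955 = -2*(-70)² + 4955 = -2*4900 + 4955 = -9800 + 4955 = -4845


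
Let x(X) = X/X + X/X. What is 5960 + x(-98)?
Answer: 5962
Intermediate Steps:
x(X) = 2 (x(X) = 1 + 1 = 2)
5960 + x(-98) = 5960 + 2 = 5962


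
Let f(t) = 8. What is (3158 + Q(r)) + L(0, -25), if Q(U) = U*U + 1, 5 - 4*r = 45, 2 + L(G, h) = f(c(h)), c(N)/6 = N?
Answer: 3265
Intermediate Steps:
c(N) = 6*N
L(G, h) = 6 (L(G, h) = -2 + 8 = 6)
r = -10 (r = 5/4 - ¼*45 = 5/4 - 45/4 = -10)
Q(U) = 1 + U² (Q(U) = U² + 1 = 1 + U²)
(3158 + Q(r)) + L(0, -25) = (3158 + (1 + (-10)²)) + 6 = (3158 + (1 + 100)) + 6 = (3158 + 101) + 6 = 3259 + 6 = 3265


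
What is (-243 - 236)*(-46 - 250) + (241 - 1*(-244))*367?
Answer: 319779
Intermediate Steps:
(-243 - 236)*(-46 - 250) + (241 - 1*(-244))*367 = -479*(-296) + (241 + 244)*367 = 141784 + 485*367 = 141784 + 177995 = 319779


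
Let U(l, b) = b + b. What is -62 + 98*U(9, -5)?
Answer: -1042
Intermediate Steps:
U(l, b) = 2*b
-62 + 98*U(9, -5) = -62 + 98*(2*(-5)) = -62 + 98*(-10) = -62 - 980 = -1042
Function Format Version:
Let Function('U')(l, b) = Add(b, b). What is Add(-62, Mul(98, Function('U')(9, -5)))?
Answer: -1042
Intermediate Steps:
Function('U')(l, b) = Mul(2, b)
Add(-62, Mul(98, Function('U')(9, -5))) = Add(-62, Mul(98, Mul(2, -5))) = Add(-62, Mul(98, -10)) = Add(-62, -980) = -1042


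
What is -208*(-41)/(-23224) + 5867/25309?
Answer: -9947493/73472027 ≈ -0.13539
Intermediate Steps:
-208*(-41)/(-23224) + 5867/25309 = 8528*(-1/23224) + 5867*(1/25309) = -1066/2903 + 5867/25309 = -9947493/73472027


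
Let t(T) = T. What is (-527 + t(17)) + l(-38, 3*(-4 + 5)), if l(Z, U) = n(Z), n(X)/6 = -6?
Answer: -546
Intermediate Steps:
n(X) = -36 (n(X) = 6*(-6) = -36)
l(Z, U) = -36
(-527 + t(17)) + l(-38, 3*(-4 + 5)) = (-527 + 17) - 36 = -510 - 36 = -546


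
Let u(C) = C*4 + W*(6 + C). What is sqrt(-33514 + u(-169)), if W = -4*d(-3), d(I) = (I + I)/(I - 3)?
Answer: I*sqrt(33538) ≈ 183.13*I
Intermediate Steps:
d(I) = 2*I/(-3 + I) (d(I) = (2*I)/(-3 + I) = 2*I/(-3 + I))
W = -4 (W = -8*(-3)/(-3 - 3) = -8*(-3)/(-6) = -8*(-3)*(-1)/6 = -4*1 = -4)
u(C) = -24 (u(C) = C*4 - 4*(6 + C) = 4*C + (-24 - 4*C) = -24)
sqrt(-33514 + u(-169)) = sqrt(-33514 - 24) = sqrt(-33538) = I*sqrt(33538)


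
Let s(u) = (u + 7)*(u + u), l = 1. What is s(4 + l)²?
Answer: 14400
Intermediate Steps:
s(u) = 2*u*(7 + u) (s(u) = (7 + u)*(2*u) = 2*u*(7 + u))
s(4 + l)² = (2*(4 + 1)*(7 + (4 + 1)))² = (2*5*(7 + 5))² = (2*5*12)² = 120² = 14400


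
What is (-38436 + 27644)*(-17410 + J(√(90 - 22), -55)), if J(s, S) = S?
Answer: 188482280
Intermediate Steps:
(-38436 + 27644)*(-17410 + J(√(90 - 22), -55)) = (-38436 + 27644)*(-17410 - 55) = -10792*(-17465) = 188482280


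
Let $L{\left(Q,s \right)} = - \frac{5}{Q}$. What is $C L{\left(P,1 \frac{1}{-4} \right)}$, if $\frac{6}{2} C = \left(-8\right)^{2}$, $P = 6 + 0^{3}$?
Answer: $- \frac{160}{9} \approx -17.778$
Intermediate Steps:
$P = 6$ ($P = 6 + 0 = 6$)
$C = \frac{64}{3}$ ($C = \frac{\left(-8\right)^{2}}{3} = \frac{1}{3} \cdot 64 = \frac{64}{3} \approx 21.333$)
$C L{\left(P,1 \frac{1}{-4} \right)} = \frac{64 \left(- \frac{5}{6}\right)}{3} = \frac{64 \left(\left(-5\right) \frac{1}{6}\right)}{3} = \frac{64}{3} \left(- \frac{5}{6}\right) = - \frac{160}{9}$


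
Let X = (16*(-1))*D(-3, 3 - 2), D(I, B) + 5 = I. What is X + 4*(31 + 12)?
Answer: 300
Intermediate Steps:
D(I, B) = -5 + I
X = 128 (X = (16*(-1))*(-5 - 3) = -16*(-8) = 128)
X + 4*(31 + 12) = 128 + 4*(31 + 12) = 128 + 4*43 = 128 + 172 = 300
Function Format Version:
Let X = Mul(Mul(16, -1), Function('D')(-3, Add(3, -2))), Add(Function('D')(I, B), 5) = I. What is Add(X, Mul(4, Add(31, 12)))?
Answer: 300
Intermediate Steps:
Function('D')(I, B) = Add(-5, I)
X = 128 (X = Mul(Mul(16, -1), Add(-5, -3)) = Mul(-16, -8) = 128)
Add(X, Mul(4, Add(31, 12))) = Add(128, Mul(4, Add(31, 12))) = Add(128, Mul(4, 43)) = Add(128, 172) = 300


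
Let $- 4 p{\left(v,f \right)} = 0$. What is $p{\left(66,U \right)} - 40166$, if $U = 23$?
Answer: $-40166$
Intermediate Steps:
$p{\left(v,f \right)} = 0$ ($p{\left(v,f \right)} = \left(- \frac{1}{4}\right) 0 = 0$)
$p{\left(66,U \right)} - 40166 = 0 - 40166 = -40166$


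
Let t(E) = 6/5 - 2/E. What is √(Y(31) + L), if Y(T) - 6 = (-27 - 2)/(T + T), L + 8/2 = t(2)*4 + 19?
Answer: √2050030/310 ≈ 4.6187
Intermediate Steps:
t(E) = 6/5 - 2/E (t(E) = 6*(⅕) - 2/E = 6/5 - 2/E)
L = 79/5 (L = -4 + ((6/5 - 2/2)*4 + 19) = -4 + ((6/5 - 2*½)*4 + 19) = -4 + ((6/5 - 1)*4 + 19) = -4 + ((⅕)*4 + 19) = -4 + (⅘ + 19) = -4 + 99/5 = 79/5 ≈ 15.800)
Y(T) = 6 - 29/(2*T) (Y(T) = 6 + (-27 - 2)/(T + T) = 6 - 29*1/(2*T) = 6 - 29/(2*T))
√(Y(31) + L) = √((6 - 29/2/31) + 79/5) = √((6 - 29/2*1/31) + 79/5) = √((6 - 29/62) + 79/5) = √(343/62 + 79/5) = √(6613/310) = √2050030/310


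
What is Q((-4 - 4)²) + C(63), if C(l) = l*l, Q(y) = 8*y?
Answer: 4481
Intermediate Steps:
C(l) = l²
Q((-4 - 4)²) + C(63) = 8*(-4 - 4)² + 63² = 8*(-8)² + 3969 = 8*64 + 3969 = 512 + 3969 = 4481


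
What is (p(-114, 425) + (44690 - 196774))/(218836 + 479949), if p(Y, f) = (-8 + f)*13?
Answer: -146663/698785 ≈ -0.20988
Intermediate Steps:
p(Y, f) = -104 + 13*f
(p(-114, 425) + (44690 - 196774))/(218836 + 479949) = ((-104 + 13*425) + (44690 - 196774))/(218836 + 479949) = ((-104 + 5525) - 152084)/698785 = (5421 - 152084)*(1/698785) = -146663*1/698785 = -146663/698785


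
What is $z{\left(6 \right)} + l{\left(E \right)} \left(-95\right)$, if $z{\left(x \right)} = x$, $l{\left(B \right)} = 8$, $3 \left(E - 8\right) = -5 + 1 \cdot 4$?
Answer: $-754$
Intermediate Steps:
$E = \frac{23}{3}$ ($E = 8 + \frac{-5 + 1 \cdot 4}{3} = 8 + \frac{-5 + 4}{3} = 8 + \frac{1}{3} \left(-1\right) = 8 - \frac{1}{3} = \frac{23}{3} \approx 7.6667$)
$z{\left(6 \right)} + l{\left(E \right)} \left(-95\right) = 6 + 8 \left(-95\right) = 6 - 760 = -754$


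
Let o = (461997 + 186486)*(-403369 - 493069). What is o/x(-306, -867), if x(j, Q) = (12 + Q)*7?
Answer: 193774934518/1995 ≈ 9.7130e+7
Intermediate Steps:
x(j, Q) = 84 + 7*Q
o = -581324803554 (o = 648483*(-896438) = -581324803554)
o/x(-306, -867) = -581324803554/(84 + 7*(-867)) = -581324803554/(84 - 6069) = -581324803554/(-5985) = -581324803554*(-1/5985) = 193774934518/1995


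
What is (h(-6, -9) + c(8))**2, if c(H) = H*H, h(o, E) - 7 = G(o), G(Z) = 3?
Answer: 5476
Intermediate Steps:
h(o, E) = 10 (h(o, E) = 7 + 3 = 10)
c(H) = H**2
(h(-6, -9) + c(8))**2 = (10 + 8**2)**2 = (10 + 64)**2 = 74**2 = 5476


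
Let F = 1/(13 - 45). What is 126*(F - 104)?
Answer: -209727/16 ≈ -13108.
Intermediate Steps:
F = -1/32 (F = 1/(-32) = -1/32 ≈ -0.031250)
126*(F - 104) = 126*(-1/32 - 104) = 126*(-3329/32) = -209727/16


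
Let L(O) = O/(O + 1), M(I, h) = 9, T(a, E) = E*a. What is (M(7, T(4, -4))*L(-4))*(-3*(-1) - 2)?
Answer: 12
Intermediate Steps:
L(O) = O/(1 + O)
(M(7, T(4, -4))*L(-4))*(-3*(-1) - 2) = (9*(-4/(1 - 4)))*(-3*(-1) - 2) = (9*(-4/(-3)))*(3 - 2) = (9*(-4*(-⅓)))*1 = (9*(4/3))*1 = 12*1 = 12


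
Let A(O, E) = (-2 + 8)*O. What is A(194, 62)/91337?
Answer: 1164/91337 ≈ 0.012744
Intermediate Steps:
A(O, E) = 6*O
A(194, 62)/91337 = (6*194)/91337 = 1164*(1/91337) = 1164/91337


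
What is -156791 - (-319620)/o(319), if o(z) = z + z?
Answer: -49856519/319 ≈ -1.5629e+5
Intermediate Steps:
o(z) = 2*z
-156791 - (-319620)/o(319) = -156791 - (-319620)/(2*319) = -156791 - (-319620)/638 = -156791 - 1*(-159810/319) = -156791 + 159810/319 = -49856519/319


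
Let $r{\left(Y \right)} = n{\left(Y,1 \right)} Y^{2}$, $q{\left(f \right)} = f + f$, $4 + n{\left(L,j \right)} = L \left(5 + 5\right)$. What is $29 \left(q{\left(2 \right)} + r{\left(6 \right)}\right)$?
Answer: $58580$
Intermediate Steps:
$n{\left(L,j \right)} = -4 + 10 L$ ($n{\left(L,j \right)} = -4 + L \left(5 + 5\right) = -4 + L 10 = -4 + 10 L$)
$q{\left(f \right)} = 2 f$
$r{\left(Y \right)} = Y^{2} \left(-4 + 10 Y\right)$ ($r{\left(Y \right)} = \left(-4 + 10 Y\right) Y^{2} = Y^{2} \left(-4 + 10 Y\right)$)
$29 \left(q{\left(2 \right)} + r{\left(6 \right)}\right) = 29 \left(2 \cdot 2 + 6^{2} \left(-4 + 10 \cdot 6\right)\right) = 29 \left(4 + 36 \left(-4 + 60\right)\right) = 29 \left(4 + 36 \cdot 56\right) = 29 \left(4 + 2016\right) = 29 \cdot 2020 = 58580$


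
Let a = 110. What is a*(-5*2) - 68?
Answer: -1168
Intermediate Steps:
a*(-5*2) - 68 = 110*(-5*2) - 68 = 110*(-10) - 68 = -1100 - 68 = -1168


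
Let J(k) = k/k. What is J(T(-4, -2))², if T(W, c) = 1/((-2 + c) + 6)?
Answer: 1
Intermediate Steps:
T(W, c) = 1/(4 + c)
J(k) = 1
J(T(-4, -2))² = 1² = 1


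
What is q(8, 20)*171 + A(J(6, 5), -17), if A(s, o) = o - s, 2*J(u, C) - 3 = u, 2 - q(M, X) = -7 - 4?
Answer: 4403/2 ≈ 2201.5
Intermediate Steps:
q(M, X) = 13 (q(M, X) = 2 - (-7 - 4) = 2 - 1*(-11) = 2 + 11 = 13)
J(u, C) = 3/2 + u/2
q(8, 20)*171 + A(J(6, 5), -17) = 13*171 + (-17 - (3/2 + (½)*6)) = 2223 + (-17 - (3/2 + 3)) = 2223 + (-17 - 1*9/2) = 2223 + (-17 - 9/2) = 2223 - 43/2 = 4403/2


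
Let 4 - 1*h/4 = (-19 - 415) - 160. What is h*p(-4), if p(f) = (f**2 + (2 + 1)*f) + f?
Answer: 0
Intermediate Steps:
p(f) = f**2 + 4*f (p(f) = (f**2 + 3*f) + f = f**2 + 4*f)
h = 2392 (h = 16 - 4*((-19 - 415) - 160) = 16 - 4*(-434 - 160) = 16 - 4*(-594) = 16 + 2376 = 2392)
h*p(-4) = 2392*(-4*(4 - 4)) = 2392*(-4*0) = 2392*0 = 0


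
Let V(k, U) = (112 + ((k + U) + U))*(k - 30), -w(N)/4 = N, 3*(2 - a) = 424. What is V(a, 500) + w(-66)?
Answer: -1479968/9 ≈ -1.6444e+5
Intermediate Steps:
a = -418/3 (a = 2 - ⅓*424 = 2 - 424/3 = -418/3 ≈ -139.33)
w(N) = -4*N
V(k, U) = (-30 + k)*(112 + k + 2*U) (V(k, U) = (112 + ((U + k) + U))*(-30 + k) = (112 + (k + 2*U))*(-30 + k) = (112 + k + 2*U)*(-30 + k) = (-30 + k)*(112 + k + 2*U))
V(a, 500) + w(-66) = (-3360 + (-418/3)² - 60*500 + 82*(-418/3) + 2*500*(-418/3)) - 4*(-66) = (-3360 + 174724/9 - 30000 - 34276/3 - 418000/3) + 264 = -1482344/9 + 264 = -1479968/9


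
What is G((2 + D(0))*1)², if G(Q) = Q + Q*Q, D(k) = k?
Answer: 36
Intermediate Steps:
G(Q) = Q + Q²
G((2 + D(0))*1)² = (((2 + 0)*1)*(1 + (2 + 0)*1))² = ((2*1)*(1 + 2*1))² = (2*(1 + 2))² = (2*3)² = 6² = 36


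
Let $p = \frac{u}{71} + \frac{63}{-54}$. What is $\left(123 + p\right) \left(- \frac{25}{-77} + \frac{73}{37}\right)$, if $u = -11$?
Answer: $\frac{8078855}{28897} \approx 279.57$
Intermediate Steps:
$p = - \frac{563}{426}$ ($p = - \frac{11}{71} + \frac{63}{-54} = \left(-11\right) \frac{1}{71} + 63 \left(- \frac{1}{54}\right) = - \frac{11}{71} - \frac{7}{6} = - \frac{563}{426} \approx -1.3216$)
$\left(123 + p\right) \left(- \frac{25}{-77} + \frac{73}{37}\right) = \left(123 - \frac{563}{426}\right) \left(- \frac{25}{-77} + \frac{73}{37}\right) = \frac{51835 \left(\left(-25\right) \left(- \frac{1}{77}\right) + 73 \cdot \frac{1}{37}\right)}{426} = \frac{51835 \left(\frac{25}{77} + \frac{73}{37}\right)}{426} = \frac{51835}{426} \cdot \frac{6546}{2849} = \frac{8078855}{28897}$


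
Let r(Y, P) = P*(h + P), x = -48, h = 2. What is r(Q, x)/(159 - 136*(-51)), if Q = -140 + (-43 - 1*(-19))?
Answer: 736/2365 ≈ 0.31120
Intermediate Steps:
Q = -164 (Q = -140 + (-43 + 19) = -140 - 24 = -164)
r(Y, P) = P*(2 + P)
r(Q, x)/(159 - 136*(-51)) = (-48*(2 - 48))/(159 - 136*(-51)) = (-48*(-46))/(159 + 6936) = 2208/7095 = 2208*(1/7095) = 736/2365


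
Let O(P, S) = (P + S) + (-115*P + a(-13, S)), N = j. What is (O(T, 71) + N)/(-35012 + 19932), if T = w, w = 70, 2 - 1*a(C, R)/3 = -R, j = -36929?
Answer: 44619/15080 ≈ 2.9588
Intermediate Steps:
N = -36929
a(C, R) = 6 + 3*R (a(C, R) = 6 - (-3)*R = 6 + 3*R)
T = 70
O(P, S) = 6 - 114*P + 4*S (O(P, S) = (P + S) + (-115*P + (6 + 3*S)) = (P + S) + (6 - 115*P + 3*S) = 6 - 114*P + 4*S)
(O(T, 71) + N)/(-35012 + 19932) = ((6 - 114*70 + 4*71) - 36929)/(-35012 + 19932) = ((6 - 7980 + 284) - 36929)/(-15080) = (-7690 - 36929)*(-1/15080) = -44619*(-1/15080) = 44619/15080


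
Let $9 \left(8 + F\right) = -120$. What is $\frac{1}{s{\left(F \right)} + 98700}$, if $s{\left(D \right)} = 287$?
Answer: $\frac{1}{98987} \approx 1.0102 \cdot 10^{-5}$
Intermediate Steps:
$F = - \frac{64}{3}$ ($F = -8 + \frac{1}{9} \left(-120\right) = -8 - \frac{40}{3} = - \frac{64}{3} \approx -21.333$)
$\frac{1}{s{\left(F \right)} + 98700} = \frac{1}{287 + 98700} = \frac{1}{98987}$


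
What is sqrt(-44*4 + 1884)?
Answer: 2*sqrt(427) ≈ 41.328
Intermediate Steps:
sqrt(-44*4 + 1884) = sqrt(-176 + 1884) = sqrt(1708) = 2*sqrt(427)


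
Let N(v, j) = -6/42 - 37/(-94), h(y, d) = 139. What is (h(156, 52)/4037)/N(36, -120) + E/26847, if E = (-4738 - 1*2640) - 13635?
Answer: -3847128017/5960973645 ≈ -0.64539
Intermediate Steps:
N(v, j) = 165/658 (N(v, j) = -6*1/42 - 37*(-1/94) = -⅐ + 37/94 = 165/658)
E = -21013 (E = (-4738 - 2640) - 13635 = -7378 - 13635 = -21013)
(h(156, 52)/4037)/N(36, -120) + E/26847 = (139/4037)/(165/658) - 21013/26847 = (139*(1/4037))*(658/165) - 21013*1/26847 = (139/4037)*(658/165) - 21013/26847 = 91462/666105 - 21013/26847 = -3847128017/5960973645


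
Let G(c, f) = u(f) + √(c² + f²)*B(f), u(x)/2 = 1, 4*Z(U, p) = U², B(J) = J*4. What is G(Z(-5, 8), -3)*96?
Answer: 192 - 288*√769 ≈ -7794.5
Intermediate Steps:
B(J) = 4*J
Z(U, p) = U²/4
u(x) = 2 (u(x) = 2*1 = 2)
G(c, f) = 2 + 4*f*√(c² + f²) (G(c, f) = 2 + √(c² + f²)*(4*f) = 2 + 4*f*√(c² + f²))
G(Z(-5, 8), -3)*96 = (2 + 4*(-3)*√(((¼)*(-5)²)² + (-3)²))*96 = (2 + 4*(-3)*√(((¼)*25)² + 9))*96 = (2 + 4*(-3)*√((25/4)² + 9))*96 = (2 + 4*(-3)*√(625/16 + 9))*96 = (2 + 4*(-3)*√(769/16))*96 = (2 + 4*(-3)*(√769/4))*96 = (2 - 3*√769)*96 = 192 - 288*√769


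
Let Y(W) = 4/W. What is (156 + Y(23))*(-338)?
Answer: -1214096/23 ≈ -52787.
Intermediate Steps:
(156 + Y(23))*(-338) = (156 + 4/23)*(-338) = (3592/23)*(-338) = -1214096/23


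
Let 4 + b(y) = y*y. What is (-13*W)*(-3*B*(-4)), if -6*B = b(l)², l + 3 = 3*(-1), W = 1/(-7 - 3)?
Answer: -13312/5 ≈ -2662.4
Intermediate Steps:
W = -⅒ (W = 1/(-10) = -⅒ ≈ -0.10000)
l = -6 (l = -3 + 3*(-1) = -3 - 3 = -6)
b(y) = -4 + y² (b(y) = -4 + y*y = -4 + y²)
B = -512/3 (B = -(-4 + (-6)²)²/6 = -(-4 + 36)²/6 = -⅙*32² = -⅙*1024 = -512/3 ≈ -170.67)
(-13*W)*(-3*B*(-4)) = (-13*(-⅒))*(-3*(-512/3)*(-4)) = 13*(512*(-4))/10 = (13/10)*(-2048) = -13312/5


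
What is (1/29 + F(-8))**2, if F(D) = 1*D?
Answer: 53361/841 ≈ 63.449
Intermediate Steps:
F(D) = D
(1/29 + F(-8))**2 = (1/29 - 8)**2 = (-231/29)**2 = 53361/841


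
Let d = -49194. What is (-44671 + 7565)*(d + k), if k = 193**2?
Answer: 443231170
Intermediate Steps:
k = 37249
(-44671 + 7565)*(d + k) = (-44671 + 7565)*(-49194 + 37249) = -37106*(-11945) = 443231170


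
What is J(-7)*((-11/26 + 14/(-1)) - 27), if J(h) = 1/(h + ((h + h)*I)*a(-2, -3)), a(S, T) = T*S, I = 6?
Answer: 1077/13286 ≈ 0.081063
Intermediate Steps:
a(S, T) = S*T
J(h) = 1/(73*h) (J(h) = 1/(h + ((h + h)*6)*(-2*(-3))) = 1/(h + ((2*h)*6)*6) = 1/(h + (12*h)*6) = 1/(h + 72*h) = 1/(73*h))
J(-7)*((-11/26 + 14/(-1)) - 27) = ((1/73)/(-7))*((-11/26 + 14/(-1)) - 27) = ((1/73)*(-⅐))*((-11*1/26 + 14*(-1)) - 27) = -((-11/26 - 14) - 27)/511 = -(-375/26 - 27)/511 = -1/511*(-1077/26) = 1077/13286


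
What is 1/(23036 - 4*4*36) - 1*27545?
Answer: -618660699/22460 ≈ -27545.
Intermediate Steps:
1/(23036 - 4*4*36) - 1*27545 = 1/(23036 - 16*36) - 27545 = 1/(23036 - 576) - 27545 = 1/22460 - 27545 = -618660699/22460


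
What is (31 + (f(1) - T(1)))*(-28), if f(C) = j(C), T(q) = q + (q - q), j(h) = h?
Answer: -868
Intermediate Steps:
T(q) = q (T(q) = q + 0 = q)
f(C) = C
(31 + (f(1) - T(1)))*(-28) = (31 + (1 - 1*1))*(-28) = (31 + (1 - 1))*(-28) = (31 + 0)*(-28) = 31*(-28) = -868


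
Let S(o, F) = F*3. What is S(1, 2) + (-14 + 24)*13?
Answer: 136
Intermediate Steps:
S(o, F) = 3*F
S(1, 2) + (-14 + 24)*13 = 3*2 + (-14 + 24)*13 = 6 + 10*13 = 6 + 130 = 136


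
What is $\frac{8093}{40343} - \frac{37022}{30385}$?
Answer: $- \frac{1247672741}{1225822055} \approx -1.0178$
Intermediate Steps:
$\frac{8093}{40343} - \frac{37022}{30385} = - \frac{1247672741}{1225822055}$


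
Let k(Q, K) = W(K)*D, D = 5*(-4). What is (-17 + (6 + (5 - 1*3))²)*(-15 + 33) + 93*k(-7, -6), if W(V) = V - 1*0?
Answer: 12006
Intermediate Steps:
D = -20
W(V) = V (W(V) = V + 0 = V)
k(Q, K) = -20*K (k(Q, K) = K*(-20) = -20*K)
(-17 + (6 + (5 - 1*3))²)*(-15 + 33) + 93*k(-7, -6) = (-17 + (6 + (5 - 1*3))²)*(-15 + 33) + 93*(-20*(-6)) = (-17 + (6 + (5 - 3))²)*18 + 93*120 = (-17 + (6 + 2)²)*18 + 11160 = (-17 + 8²)*18 + 11160 = (-17 + 64)*18 + 11160 = 47*18 + 11160 = 846 + 11160 = 12006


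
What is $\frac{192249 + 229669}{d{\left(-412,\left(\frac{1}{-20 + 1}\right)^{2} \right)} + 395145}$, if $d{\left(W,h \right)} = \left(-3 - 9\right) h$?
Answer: $\frac{152312398}{142647333} \approx 1.0678$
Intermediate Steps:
$d{\left(W,h \right)} = - 12 h$
$\frac{192249 + 229669}{d{\left(-412,\left(\frac{1}{-20 + 1}\right)^{2} \right)} + 395145} = \frac{192249 + 229669}{- 12 \left(\frac{1}{-20 + 1}\right)^{2} + 395145} = \frac{421918}{- 12 \left(\frac{1}{-19}\right)^{2} + 395145} = \frac{421918}{- 12 \left(- \frac{1}{19}\right)^{2} + 395145} = \frac{421918}{\left(-12\right) \frac{1}{361} + 395145} = \frac{421918}{- \frac{12}{361} + 395145} = \frac{421918}{\frac{142647333}{361}} = 421918 \cdot \frac{361}{142647333} = \frac{152312398}{142647333}$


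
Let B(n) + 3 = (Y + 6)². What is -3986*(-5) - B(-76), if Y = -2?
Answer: 19917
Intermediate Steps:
B(n) = 13 (B(n) = -3 + (-2 + 6)² = -3 + 4² = -3 + 16 = 13)
-3986*(-5) - B(-76) = -3986*(-5) - 1*13 = 19930 - 13 = 19917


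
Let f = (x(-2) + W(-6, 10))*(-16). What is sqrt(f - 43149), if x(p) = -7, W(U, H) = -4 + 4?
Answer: I*sqrt(43037) ≈ 207.45*I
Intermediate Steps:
W(U, H) = 0
f = 112 (f = (-7 + 0)*(-16) = -7*(-16) = 112)
sqrt(f - 43149) = sqrt(112 - 43149) = sqrt(-43037) = I*sqrt(43037)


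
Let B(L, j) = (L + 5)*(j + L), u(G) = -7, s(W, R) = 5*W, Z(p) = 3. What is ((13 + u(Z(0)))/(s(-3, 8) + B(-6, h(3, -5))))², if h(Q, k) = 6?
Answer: 4/25 ≈ 0.16000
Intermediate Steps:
B(L, j) = (5 + L)*(L + j)
((13 + u(Z(0)))/(s(-3, 8) + B(-6, h(3, -5))))² = ((13 - 7)/(5*(-3) + ((-6)² + 5*(-6) + 5*6 - 6*6)))² = (6/(-15 + (36 - 30 + 30 - 36)))² = (6/(-15 + 0))² = (6/(-15))² = (6*(-1/15))² = (-⅖)² = 4/25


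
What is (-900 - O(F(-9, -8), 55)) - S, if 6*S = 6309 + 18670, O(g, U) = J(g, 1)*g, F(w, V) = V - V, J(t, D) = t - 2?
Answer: -30379/6 ≈ -5063.2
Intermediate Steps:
J(t, D) = -2 + t
F(w, V) = 0
O(g, U) = g*(-2 + g) (O(g, U) = (-2 + g)*g = g*(-2 + g))
S = 24979/6 (S = (6309 + 18670)/6 = (1/6)*24979 = 24979/6 ≈ 4163.2)
(-900 - O(F(-9, -8), 55)) - S = (-900 - 0*(-2 + 0)) - 1*24979/6 = (-900 - 0*(-2)) - 24979/6 = (-900 - 1*0) - 24979/6 = (-900 + 0) - 24979/6 = -900 - 24979/6 = -30379/6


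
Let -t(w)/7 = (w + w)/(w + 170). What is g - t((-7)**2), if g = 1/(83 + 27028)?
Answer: 2066485/659701 ≈ 3.1325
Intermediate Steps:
t(w) = -14*w/(170 + w) (t(w) = -7*(w + w)/(w + 170) = -7*2*w/(170 + w) = -14*w/(170 + w))
g = 1/27111 ≈ 3.6885e-5
g - t((-7)**2) = 1/27111 - (-14)*(-7)**2/(170 + (-7)**2) = 1/27111 - (-14)*49/(170 + 49) = 1/27111 - (-14)*49/219 = 1/27111 - 1*(-686/219) = 1/27111 + 686/219 = 2066485/659701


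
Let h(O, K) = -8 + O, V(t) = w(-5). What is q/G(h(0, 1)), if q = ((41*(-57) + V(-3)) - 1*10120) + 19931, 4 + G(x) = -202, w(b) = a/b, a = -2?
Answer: -18686/515 ≈ -36.284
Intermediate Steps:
w(b) = -2/b
V(t) = 2/5 (V(t) = -2/(-5) = -2*(-1/5) = 2/5)
G(x) = -206 (G(x) = -4 - 202 = -206)
q = 37372/5 (q = ((41*(-57) + 2/5) - 1*10120) + 19931 = ((-2337 + 2/5) - 10120) + 19931 = (-11683/5 - 10120) + 19931 = -62283/5 + 19931 = 37372/5 ≈ 7474.4)
q/G(h(0, 1)) = (37372/5)/(-206) = (37372/5)*(-1/206) = -18686/515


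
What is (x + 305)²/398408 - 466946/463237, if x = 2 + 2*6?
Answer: -138895561611/184557326696 ≈ -0.75259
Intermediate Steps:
x = 14 (x = 2 + 12 = 14)
(x + 305)²/398408 - 466946/463237 = (14 + 305)²/398408 - 466946/463237 = 319²*(1/398408) - 466946*1/463237 = 101761*(1/398408) - 466946/463237 = 101761/398408 - 466946/463237 = -138895561611/184557326696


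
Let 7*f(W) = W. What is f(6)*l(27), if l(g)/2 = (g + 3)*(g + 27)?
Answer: 19440/7 ≈ 2777.1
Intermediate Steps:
f(W) = W/7
l(g) = 2*(3 + g)*(27 + g) (l(g) = 2*((g + 3)*(g + 27)) = 2*((3 + g)*(27 + g)) = 2*(3 + g)*(27 + g))
f(6)*l(27) = ((⅐)*6)*(162 + 2*27² + 60*27) = 6*(162 + 2*729 + 1620)/7 = 6*(162 + 1458 + 1620)/7 = (6/7)*3240 = 19440/7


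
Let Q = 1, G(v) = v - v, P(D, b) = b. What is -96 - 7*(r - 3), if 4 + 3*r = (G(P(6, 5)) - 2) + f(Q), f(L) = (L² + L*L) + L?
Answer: -68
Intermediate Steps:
G(v) = 0
f(L) = L + 2*L² (f(L) = (L² + L²) + L = 2*L² + L = L + 2*L²)
r = -1 (r = -4/3 + ((0 - 2) + 1*(1 + 2*1))/3 = -4/3 + (-2 + 1*(1 + 2))/3 = -4/3 + (-2 + 1*3)/3 = -4/3 + (-2 + 3)/3 = -4/3 + (⅓)*1 = -4/3 + ⅓ = -1)
-96 - 7*(r - 3) = -96 - 7*(-1 - 3) = -96 - 7*(-4) = -96 + 28 = -68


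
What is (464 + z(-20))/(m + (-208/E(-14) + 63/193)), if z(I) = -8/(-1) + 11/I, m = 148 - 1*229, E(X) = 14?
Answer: -12738579/2581240 ≈ -4.9351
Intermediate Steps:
m = -81 (m = 148 - 229 = -81)
z(I) = 8 + 11/I (z(I) = -8*(-1) + 11/I = 8 + 11/I)
(464 + z(-20))/(m + (-208/E(-14) + 63/193)) = (464 + (8 + 11/(-20)))/(-81 + (-208/14 + 63/193)) = (464 + (8 + 11*(-1/20)))/(-81 + (-208*1/14 + 63*(1/193))) = (464 + (8 - 11/20))/(-81 + (-104/7 + 63/193)) = (464 + 149/20)/(-81 - 19631/1351) = 9429/(20*(-129062/1351)) = (9429/20)*(-1351/129062) = -12738579/2581240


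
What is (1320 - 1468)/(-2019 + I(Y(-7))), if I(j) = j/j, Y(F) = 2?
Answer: 74/1009 ≈ 0.073340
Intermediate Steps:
I(j) = 1
(1320 - 1468)/(-2019 + I(Y(-7))) = (1320 - 1468)/(-2019 + 1) = -148/(-2018) = -148*(-1/2018) = 74/1009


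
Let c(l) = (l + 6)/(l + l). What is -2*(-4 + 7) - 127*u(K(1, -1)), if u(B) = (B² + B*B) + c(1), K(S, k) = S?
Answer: -1409/2 ≈ -704.50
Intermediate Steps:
c(l) = (6 + l)/(2*l) (c(l) = (6 + l)/((2*l)) = (6 + l)*(1/(2*l)) = (6 + l)/(2*l))
u(B) = 7/2 + 2*B² (u(B) = (B² + B*B) + (½)*(6 + 1)/1 = (B² + B²) + (½)*1*7 = 2*B² + 7/2 = 7/2 + 2*B²)
-2*(-4 + 7) - 127*u(K(1, -1)) = -2*(-4 + 7) - 127*(7/2 + 2*1²) = -2*3 - 127*(7/2 + 2*1) = -6 - 127*(7/2 + 2) = -6 - 127*11/2 = -6 - 1397/2 = -1409/2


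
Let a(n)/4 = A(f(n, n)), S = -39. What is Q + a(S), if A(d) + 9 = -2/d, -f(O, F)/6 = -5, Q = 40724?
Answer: 610316/15 ≈ 40688.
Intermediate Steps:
f(O, F) = 30 (f(O, F) = -6*(-5) = 30)
A(d) = -9 - 2/d
a(n) = -544/15 (a(n) = 4*(-9 - 2/30) = 4*(-9 - 2*1/30) = 4*(-9 - 1/15) = 4*(-136/15) = -544/15)
Q + a(S) = 40724 - 544/15 = 610316/15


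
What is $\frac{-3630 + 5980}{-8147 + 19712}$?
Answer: $\frac{470}{2313} \approx 0.2032$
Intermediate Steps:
$\frac{-3630 + 5980}{-8147 + 19712} = \frac{2350}{11565} = 2350 \cdot \frac{1}{11565} = \frac{470}{2313}$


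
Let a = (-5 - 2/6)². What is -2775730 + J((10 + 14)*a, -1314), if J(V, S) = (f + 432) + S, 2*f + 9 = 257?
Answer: -2776488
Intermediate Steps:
f = 124 (f = -9/2 + (½)*257 = -9/2 + 257/2 = 124)
a = 256/9 (a = (-5 - 2*⅙)² = (-5 - ⅓)² = (-16/3)² = 256/9 ≈ 28.444)
J(V, S) = 556 + S (J(V, S) = (124 + 432) + S = 556 + S)
-2775730 + J((10 + 14)*a, -1314) = -2775730 + (556 - 1314) = -2775730 - 758 = -2776488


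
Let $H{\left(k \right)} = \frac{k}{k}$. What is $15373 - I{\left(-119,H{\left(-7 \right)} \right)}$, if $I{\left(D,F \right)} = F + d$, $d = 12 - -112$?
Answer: $15248$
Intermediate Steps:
$H{\left(k \right)} = 1$
$d = 124$ ($d = 12 + 112 = 124$)
$I{\left(D,F \right)} = 124 + F$ ($I{\left(D,F \right)} = F + 124 = 124 + F$)
$15373 - I{\left(-119,H{\left(-7 \right)} \right)} = 15373 - \left(124 + 1\right) = 15373 - 125 = 15248$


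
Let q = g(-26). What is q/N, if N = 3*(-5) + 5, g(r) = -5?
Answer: ½ ≈ 0.50000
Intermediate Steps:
q = -5
N = -10 (N = -15 + 5 = -10)
q/N = -5/(-10) = -5*(-⅒) = ½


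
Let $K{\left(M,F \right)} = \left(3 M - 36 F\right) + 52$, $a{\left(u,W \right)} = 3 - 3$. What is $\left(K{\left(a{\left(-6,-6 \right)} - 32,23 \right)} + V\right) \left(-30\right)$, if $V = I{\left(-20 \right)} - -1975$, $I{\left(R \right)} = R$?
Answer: $-32490$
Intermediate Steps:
$a{\left(u,W \right)} = 0$ ($a{\left(u,W \right)} = 3 - 3 = 0$)
$V = 1955$ ($V = -20 - -1975 = -20 + 1975 = 1955$)
$K{\left(M,F \right)} = 52 - 36 F + 3 M$ ($K{\left(M,F \right)} = \left(- 36 F + 3 M\right) + 52 = 52 - 36 F + 3 M$)
$\left(K{\left(a{\left(-6,-6 \right)} - 32,23 \right)} + V\right) \left(-30\right) = \left(\left(52 - 828 + 3 \left(0 - 32\right)\right) + 1955\right) \left(-30\right) = \left(\left(52 - 828 + 3 \left(-32\right)\right) + 1955\right) \left(-30\right) = \left(\left(52 - 828 - 96\right) + 1955\right) \left(-30\right) = \left(-872 + 1955\right) \left(-30\right) = 1083 \left(-30\right) = -32490$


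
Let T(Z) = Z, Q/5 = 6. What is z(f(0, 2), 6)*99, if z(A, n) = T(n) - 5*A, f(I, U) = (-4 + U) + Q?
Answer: -13266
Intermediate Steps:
Q = 30 (Q = 5*6 = 30)
f(I, U) = 26 + U (f(I, U) = (-4 + U) + 30 = 26 + U)
z(A, n) = n - 5*A
z(f(0, 2), 6)*99 = (6 - 5*(26 + 2))*99 = (6 - 5*28)*99 = (6 - 140)*99 = -134*99 = -13266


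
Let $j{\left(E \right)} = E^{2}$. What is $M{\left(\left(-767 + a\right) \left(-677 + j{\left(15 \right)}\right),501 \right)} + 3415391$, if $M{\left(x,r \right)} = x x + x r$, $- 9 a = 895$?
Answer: $\frac{12439651393351}{81} \approx 1.5358 \cdot 10^{11}$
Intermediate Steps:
$a = - \frac{895}{9}$ ($a = \left(- \frac{1}{9}\right) 895 = - \frac{895}{9} \approx -99.444$)
$M{\left(x,r \right)} = x^{2} + r x$
$M{\left(\left(-767 + a\right) \left(-677 + j{\left(15 \right)}\right),501 \right)} + 3415391 = \left(-767 - \frac{895}{9}\right) \left(-677 + 15^{2}\right) \left(501 + \left(-767 - \frac{895}{9}\right) \left(-677 + 15^{2}\right)\right) + 3415391 = - \frac{7798 \left(-677 + 225\right)}{9} \left(501 - \frac{7798 \left(-677 + 225\right)}{9}\right) + 3415391 = \left(- \frac{7798}{9}\right) \left(-452\right) \left(501 - - \frac{3524696}{9}\right) + 3415391 = \frac{3524696 \left(501 + \frac{3524696}{9}\right)}{9} + 3415391 = \frac{3524696}{9} \cdot \frac{3529205}{9} + 3415391 = \frac{12439374746680}{81} + 3415391 = \frac{12439651393351}{81}$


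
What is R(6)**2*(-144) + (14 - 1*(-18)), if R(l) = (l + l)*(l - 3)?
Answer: -186592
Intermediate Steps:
R(l) = 2*l*(-3 + l) (R(l) = (2*l)*(-3 + l) = 2*l*(-3 + l))
R(6)**2*(-144) + (14 - 1*(-18)) = (2*6*(-3 + 6))**2*(-144) + (14 - 1*(-18)) = (2*6*3)**2*(-144) + (14 + 18) = 36**2*(-144) + 32 = 1296*(-144) + 32 = -186624 + 32 = -186592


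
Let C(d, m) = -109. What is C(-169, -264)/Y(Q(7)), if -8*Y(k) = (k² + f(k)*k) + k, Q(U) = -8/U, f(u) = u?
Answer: 5341/9 ≈ 593.44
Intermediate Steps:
Y(k) = -k²/4 - k/8 (Y(k) = -((k² + k*k) + k)/8 = -((k² + k²) + k)/8 = -(2*k² + k)/8 = -(k + 2*k²)/8 = -k²/4 - k/8)
C(-169, -264)/Y(Q(7)) = -109*7/(1 + 2*(-8/7)) = -109*7/(1 - 16/7) = -109/((-⅛*(-8/7)*(-9/7))) = -109/(-9/49) = -109*(-49/9) = 5341/9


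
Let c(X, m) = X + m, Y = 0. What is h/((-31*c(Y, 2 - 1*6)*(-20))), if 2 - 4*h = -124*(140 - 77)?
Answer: -3907/4960 ≈ -0.78770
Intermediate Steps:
h = 3907/2 (h = 1/2 - (-31)*(140 - 77) = 1/2 - (-31)*63 = 1/2 - 1/4*(-7812) = 1/2 + 1953 = 3907/2 ≈ 1953.5)
h/((-31*c(Y, 2 - 1*6)*(-20))) = 3907/(2*((-31*(0 + (2 - 1*6))*(-20)))) = 3907/(2*((-31*(0 + (2 - 6))*(-20)))) = 3907/(2*((-31*(0 - 4)*(-20)))) = 3907/(2*((-31*(-4)*(-20)))) = 3907/(2*((124*(-20)))) = (3907/2)/(-2480) = (3907/2)*(-1/2480) = -3907/4960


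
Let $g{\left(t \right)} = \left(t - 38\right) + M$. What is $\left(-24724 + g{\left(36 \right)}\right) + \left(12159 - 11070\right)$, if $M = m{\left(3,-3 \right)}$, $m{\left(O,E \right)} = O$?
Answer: $-23634$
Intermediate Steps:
$M = 3$
$g{\left(t \right)} = -35 + t$ ($g{\left(t \right)} = \left(t - 38\right) + 3 = \left(-38 + t\right) + 3 = -35 + t$)
$\left(-24724 + g{\left(36 \right)}\right) + \left(12159 - 11070\right) = \left(-24724 + \left(-35 + 36\right)\right) + \left(12159 - 11070\right) = \left(-24724 + 1\right) + 1089 = -24723 + 1089 = -23634$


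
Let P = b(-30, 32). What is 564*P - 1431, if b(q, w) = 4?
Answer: 825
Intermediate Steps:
P = 4
564*P - 1431 = 564*4 - 1431 = 2256 - 1431 = 825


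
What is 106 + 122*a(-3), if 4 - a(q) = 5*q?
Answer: 2424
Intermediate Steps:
a(q) = 4 - 5*q
106 + 122*a(-3) = 106 + 122*(4 - 5*(-3)) = 106 + 122*(4 + 15) = 106 + 122*19 = 106 + 2318 = 2424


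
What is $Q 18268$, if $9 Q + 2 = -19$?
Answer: $- \frac{127876}{3} \approx -42625.0$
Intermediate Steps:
$Q = - \frac{7}{3}$ ($Q = - \frac{2}{9} + \frac{1}{9} \left(-19\right) = - \frac{2}{9} - \frac{19}{9} = - \frac{7}{3} \approx -2.3333$)
$Q 18268 = \left(- \frac{7}{3}\right) 18268 = - \frac{127876}{3}$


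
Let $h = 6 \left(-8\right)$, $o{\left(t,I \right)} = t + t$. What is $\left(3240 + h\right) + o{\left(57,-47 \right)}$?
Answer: $3306$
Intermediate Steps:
$o{\left(t,I \right)} = 2 t$
$h = -48$
$\left(3240 + h\right) + o{\left(57,-47 \right)} = \left(3240 - 48\right) + 2 \cdot 57 = 3192 + 114 = 3306$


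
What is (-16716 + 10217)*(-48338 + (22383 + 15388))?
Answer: 68674933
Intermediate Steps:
(-16716 + 10217)*(-48338 + (22383 + 15388)) = -6499*(-48338 + 37771) = -6499*(-10567) = 68674933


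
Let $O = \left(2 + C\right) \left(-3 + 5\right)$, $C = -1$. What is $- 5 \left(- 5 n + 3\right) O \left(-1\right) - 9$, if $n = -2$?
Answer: $121$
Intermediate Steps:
$O = 2$ ($O = \left(2 - 1\right) \left(-3 + 5\right) = 1 \cdot 2 = 2$)
$- 5 \left(- 5 n + 3\right) O \left(-1\right) - 9 = - 5 \left(\left(-5\right) \left(-2\right) + 3\right) 2 \left(-1\right) - 9 = - 5 \left(10 + 3\right) 2 \left(-1\right) - 9 = \left(-5\right) 13 \cdot 2 \left(-1\right) - 9 = \left(-65\right) 2 \left(-1\right) - 9 = \left(-130\right) \left(-1\right) - 9 = 130 - 9 = 121$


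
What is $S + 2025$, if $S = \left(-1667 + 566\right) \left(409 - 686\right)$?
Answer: $307002$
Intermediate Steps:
$S = 304977$ ($S = \left(-1101\right) \left(-277\right) = 304977$)
$S + 2025 = 304977 + 2025 = 307002$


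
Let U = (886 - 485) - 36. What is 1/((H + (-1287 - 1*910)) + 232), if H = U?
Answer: -1/1600 ≈ -0.00062500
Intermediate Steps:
U = 365 (U = 401 - 36 = 365)
H = 365
1/((H + (-1287 - 1*910)) + 232) = 1/((365 + (-1287 - 1*910)) + 232) = 1/((365 + (-1287 - 910)) + 232) = 1/((365 - 2197) + 232) = 1/(-1832 + 232) = 1/(-1600) = -1/1600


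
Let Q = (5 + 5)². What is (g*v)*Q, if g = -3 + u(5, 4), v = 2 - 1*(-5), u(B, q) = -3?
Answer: -4200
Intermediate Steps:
v = 7 (v = 2 + 5 = 7)
Q = 100 (Q = 10² = 100)
g = -6 (g = -3 - 3 = -6)
(g*v)*Q = -6*7*100 = -42*100 = -4200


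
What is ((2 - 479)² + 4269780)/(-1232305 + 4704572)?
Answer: 4497309/3472267 ≈ 1.2952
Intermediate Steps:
((2 - 479)² + 4269780)/(-1232305 + 4704572) = ((-477)² + 4269780)/3472267 = (227529 + 4269780)*(1/3472267) = 4497309*(1/3472267) = 4497309/3472267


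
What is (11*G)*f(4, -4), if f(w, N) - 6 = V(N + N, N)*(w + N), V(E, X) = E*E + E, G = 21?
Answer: 1386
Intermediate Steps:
V(E, X) = E + E² (V(E, X) = E² + E = E + E²)
f(w, N) = 6 + 2*N*(1 + 2*N)*(N + w) (f(w, N) = 6 + ((N + N)*(1 + (N + N)))*(w + N) = 6 + ((2*N)*(1 + 2*N))*(N + w) = 6 + (2*N*(1 + 2*N))*(N + w) = 6 + 2*N*(1 + 2*N)*(N + w))
(11*G)*f(4, -4) = (11*21)*(6 + 2*(-4)²*(1 + 2*(-4)) + 2*(-4)*4*(1 + 2*(-4))) = 231*(6 + 2*16*(1 - 8) + 2*(-4)*4*(1 - 8)) = 231*(6 + 2*16*(-7) + 2*(-4)*4*(-7)) = 231*(6 - 224 + 224) = 231*6 = 1386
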